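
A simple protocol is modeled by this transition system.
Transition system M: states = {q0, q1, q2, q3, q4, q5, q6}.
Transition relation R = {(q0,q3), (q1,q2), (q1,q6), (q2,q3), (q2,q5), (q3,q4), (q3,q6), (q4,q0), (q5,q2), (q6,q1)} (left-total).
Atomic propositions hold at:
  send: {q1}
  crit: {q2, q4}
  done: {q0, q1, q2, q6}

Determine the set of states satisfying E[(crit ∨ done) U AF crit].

Sat(crit ∨ done) = {q0, q1, q2, q4, q6}
AF crit: least fixpoint, start Z0 = {q2, q4}, add states with every successor in Z. Z1 = {q2, q4, q5}; fixed.
Sat(AF crit) = {q2, q4, q5}
E[(crit ∨ done) U AF crit]: least fixpoint, start Z0 = Sat(AF crit) = {q2, q4, q5}, add states in Sat(crit ∨ done) with some successor in Z. Z1 = {q1, q2, q4, q5}; Z2 = {q1, q2, q4, q5, q6}; fixed.
Sat(E[(crit ∨ done) U AF crit]) = {q1, q2, q4, q5, q6}

{q1, q2, q4, q5, q6}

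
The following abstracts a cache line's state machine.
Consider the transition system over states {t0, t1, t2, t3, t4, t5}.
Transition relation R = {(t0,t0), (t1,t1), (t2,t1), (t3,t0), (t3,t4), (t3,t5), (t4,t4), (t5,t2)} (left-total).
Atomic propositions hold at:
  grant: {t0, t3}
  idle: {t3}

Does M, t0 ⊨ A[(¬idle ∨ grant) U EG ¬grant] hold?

No

Sat(¬idle) = {t0, t1, t2, t4, t5}
Sat(¬idle ∨ grant) = {t0, t1, t2, t3, t4, t5}
Sat(¬grant) = {t1, t2, t4, t5}
EG ¬grant: greatest fixpoint, start Z0 = {t1, t2, t4, t5}, keep only states in Sat with some successor in Z. Already a fixed point.
Sat(EG ¬grant) = {t1, t2, t4, t5}
A[(¬idle ∨ grant) U EG ¬grant]: least fixpoint, start Z0 = Sat(EG ¬grant) = {t1, t2, t4, t5}, add states in Sat(¬idle ∨ grant) with every successor in Z. Already a fixed point.
Sat(A[(¬idle ∨ grant) U EG ¬grant]) = {t1, t2, t4, t5}
t0 ∉ Sat(A[(¬idle ∨ grant) U EG ¬grant]) = {t1, t2, t4, t5}, so the formula does not hold at t0.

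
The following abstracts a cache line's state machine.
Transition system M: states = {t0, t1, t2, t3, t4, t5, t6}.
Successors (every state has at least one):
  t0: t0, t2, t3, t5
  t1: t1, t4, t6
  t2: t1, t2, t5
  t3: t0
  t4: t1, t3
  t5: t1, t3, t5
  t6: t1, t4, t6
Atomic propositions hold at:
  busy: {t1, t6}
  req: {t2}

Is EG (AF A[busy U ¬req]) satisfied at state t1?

Yes

Sat(¬req) = {t0, t1, t3, t4, t5, t6}
A[busy U ¬req]: least fixpoint, start Z0 = Sat(¬req) = {t0, t1, t3, t4, t5, t6}, add states in Sat(busy) with every successor in Z. Already a fixed point.
Sat(A[busy U ¬req]) = {t0, t1, t3, t4, t5, t6}
AF A[busy U ¬req]: least fixpoint, start Z0 = {t0, t1, t3, t4, t5, t6}, add states with every successor in Z. Already a fixed point.
Sat(AF A[busy U ¬req]) = {t0, t1, t3, t4, t5, t6}
EG (AF A[busy U ¬req]): greatest fixpoint, start Z0 = {t0, t1, t3, t4, t5, t6}, keep only states in Sat with some successor in Z. Already a fixed point.
Sat(EG (AF A[busy U ¬req])) = {t0, t1, t3, t4, t5, t6}
t1 ∈ Sat(EG (AF A[busy U ¬req])) = {t0, t1, t3, t4, t5, t6}, so the formula holds at t1.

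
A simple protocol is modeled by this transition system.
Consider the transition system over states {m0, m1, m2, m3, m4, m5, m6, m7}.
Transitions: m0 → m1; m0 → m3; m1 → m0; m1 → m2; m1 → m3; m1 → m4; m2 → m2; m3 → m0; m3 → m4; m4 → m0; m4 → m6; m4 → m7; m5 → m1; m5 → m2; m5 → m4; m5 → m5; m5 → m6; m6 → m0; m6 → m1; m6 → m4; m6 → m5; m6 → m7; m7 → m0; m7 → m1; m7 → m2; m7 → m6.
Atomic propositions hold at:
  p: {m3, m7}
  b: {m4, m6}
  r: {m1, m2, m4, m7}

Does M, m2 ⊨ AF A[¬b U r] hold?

Yes

Sat(¬b) = {m0, m1, m2, m3, m5, m7}
A[¬b U r]: least fixpoint, start Z0 = Sat(r) = {m1, m2, m4, m7}, add states in Sat(¬b) with every successor in Z. Already a fixed point.
Sat(A[¬b U r]) = {m1, m2, m4, m7}
AF A[¬b U r]: least fixpoint, start Z0 = {m1, m2, m4, m7}, add states with every successor in Z. Already a fixed point.
Sat(AF A[¬b U r]) = {m1, m2, m4, m7}
m2 ∈ Sat(AF A[¬b U r]) = {m1, m2, m4, m7}, so the formula holds at m2.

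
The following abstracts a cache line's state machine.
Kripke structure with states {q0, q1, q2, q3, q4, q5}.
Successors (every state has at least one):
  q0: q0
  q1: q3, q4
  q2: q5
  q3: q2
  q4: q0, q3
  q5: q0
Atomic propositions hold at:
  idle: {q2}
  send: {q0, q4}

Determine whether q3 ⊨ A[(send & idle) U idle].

No

Sat(send & idle) = ∅
A[(send & idle) U idle]: least fixpoint, start Z0 = Sat(idle) = {q2}, add states in Sat(send & idle) with every successor in Z. Already a fixed point.
Sat(A[(send & idle) U idle]) = {q2}
q3 ∉ Sat(A[(send & idle) U idle]) = {q2}, so the formula does not hold at q3.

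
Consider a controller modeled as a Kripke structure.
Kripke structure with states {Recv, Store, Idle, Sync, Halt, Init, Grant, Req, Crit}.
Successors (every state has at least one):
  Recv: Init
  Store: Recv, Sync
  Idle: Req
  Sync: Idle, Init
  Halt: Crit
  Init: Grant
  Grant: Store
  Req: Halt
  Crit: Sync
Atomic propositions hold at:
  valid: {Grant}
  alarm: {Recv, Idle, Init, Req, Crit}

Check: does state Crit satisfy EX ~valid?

Sat(~valid) = {Recv, Store, Idle, Sync, Halt, Init, Req, Crit}
Sat(EX ~valid) = {s : some successor in {Recv, Store, Idle, Sync, Halt, Init, Req, Crit}} = {Recv, Store, Idle, Sync, Halt, Grant, Req, Crit}
Crit ∈ Sat(EX ~valid) = {Recv, Store, Idle, Sync, Halt, Grant, Req, Crit}, so the formula holds at Crit.

Yes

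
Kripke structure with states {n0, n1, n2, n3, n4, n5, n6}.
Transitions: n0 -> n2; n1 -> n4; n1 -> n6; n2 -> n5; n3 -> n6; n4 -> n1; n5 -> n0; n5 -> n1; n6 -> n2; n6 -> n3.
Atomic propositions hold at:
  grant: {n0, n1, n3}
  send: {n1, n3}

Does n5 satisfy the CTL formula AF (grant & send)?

No

Sat(grant & send) = {n1, n3}
AF (grant & send): least fixpoint, start Z0 = {n1, n3}, add states with every successor in Z. Z1 = {n1, n3, n4}; fixed.
Sat(AF (grant & send)) = {n1, n3, n4}
n5 ∉ Sat(AF (grant & send)) = {n1, n3, n4}, so the formula does not hold at n5.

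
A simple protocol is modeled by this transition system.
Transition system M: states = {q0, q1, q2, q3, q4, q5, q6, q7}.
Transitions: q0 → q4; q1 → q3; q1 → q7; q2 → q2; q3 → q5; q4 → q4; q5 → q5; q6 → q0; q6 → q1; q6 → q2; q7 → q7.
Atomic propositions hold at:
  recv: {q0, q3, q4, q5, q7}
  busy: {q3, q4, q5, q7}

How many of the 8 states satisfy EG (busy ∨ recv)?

Sat(busy ∨ recv) = {q0, q3, q4, q5, q7}
EG (busy ∨ recv): greatest fixpoint, start Z0 = {q0, q3, q4, q5, q7}, keep only states in Sat with some successor in Z. Already a fixed point.
Sat(EG (busy ∨ recv)) = {q0, q3, q4, q5, q7}
|Sat(EG (busy ∨ recv))| = |{q0, q3, q4, q5, q7}| = 5.

5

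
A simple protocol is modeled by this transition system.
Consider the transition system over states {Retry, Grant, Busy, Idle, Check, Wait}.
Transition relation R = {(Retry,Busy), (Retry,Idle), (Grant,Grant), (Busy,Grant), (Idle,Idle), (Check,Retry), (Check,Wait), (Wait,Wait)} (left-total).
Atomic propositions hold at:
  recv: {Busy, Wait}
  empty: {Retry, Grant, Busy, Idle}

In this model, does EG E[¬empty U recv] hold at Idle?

No

Sat(¬empty) = {Check, Wait}
E[¬empty U recv]: least fixpoint, start Z0 = Sat(recv) = {Busy, Wait}, add states in Sat(¬empty) with some successor in Z. Z1 = {Busy, Check, Wait}; fixed.
Sat(E[¬empty U recv]) = {Busy, Check, Wait}
EG E[¬empty U recv]: greatest fixpoint, start Z0 = {Busy, Check, Wait}, keep only states in Sat with some successor in Z. Z1 = {Check, Wait}; fixed.
Sat(EG E[¬empty U recv]) = {Check, Wait}
Idle ∉ Sat(EG E[¬empty U recv]) = {Check, Wait}, so the formula does not hold at Idle.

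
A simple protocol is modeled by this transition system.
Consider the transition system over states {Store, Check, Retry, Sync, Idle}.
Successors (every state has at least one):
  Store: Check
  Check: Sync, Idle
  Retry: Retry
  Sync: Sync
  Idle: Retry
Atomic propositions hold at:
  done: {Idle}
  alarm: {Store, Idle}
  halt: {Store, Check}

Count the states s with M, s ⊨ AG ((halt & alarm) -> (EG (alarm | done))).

4

Sat(halt & alarm) = {Store}
Sat(alarm | done) = {Store, Idle}
EG (alarm | done): greatest fixpoint, start Z0 = {Store, Idle}, keep only states in Sat with some successor in Z. Z1 = ∅; fixed.
Sat(EG (alarm | done)) = ∅
Sat((halt & alarm) -> (EG (alarm | done))) = {Check, Retry, Sync, Idle}
AG ((halt & alarm) -> (EG (alarm | done))): greatest fixpoint, start Z0 = {Check, Retry, Sync, Idle}, keep only states in Sat with every successor in Z. Already a fixed point.
Sat(AG ((halt & alarm) -> (EG (alarm | done)))) = {Check, Retry, Sync, Idle}
|Sat(AG ((halt & alarm) -> (EG (alarm | done))))| = |{Check, Retry, Sync, Idle}| = 4.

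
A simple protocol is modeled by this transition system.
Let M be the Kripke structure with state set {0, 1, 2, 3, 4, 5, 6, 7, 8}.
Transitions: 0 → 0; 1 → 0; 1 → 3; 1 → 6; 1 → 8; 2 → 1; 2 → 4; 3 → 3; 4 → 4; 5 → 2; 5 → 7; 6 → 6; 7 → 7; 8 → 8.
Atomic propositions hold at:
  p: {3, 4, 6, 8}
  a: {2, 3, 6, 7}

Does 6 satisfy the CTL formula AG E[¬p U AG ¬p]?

Sat(¬p) = {0, 1, 2, 5, 7}
AG ¬p: greatest fixpoint, start Z0 = {0, 1, 2, 5, 7}, keep only states in Sat with every successor in Z. Z1 = {0, 5, 7}; Z2 = {0, 7}; fixed.
Sat(AG ¬p) = {0, 7}
E[¬p U AG ¬p]: least fixpoint, start Z0 = Sat(AG ¬p) = {0, 7}, add states in Sat(¬p) with some successor in Z. Z1 = {0, 1, 5, 7}; Z2 = {0, 1, 2, 5, 7}; fixed.
Sat(E[¬p U AG ¬p]) = {0, 1, 2, 5, 7}
AG E[¬p U AG ¬p]: greatest fixpoint, start Z0 = {0, 1, 2, 5, 7}, keep only states in Sat with every successor in Z. Z1 = {0, 5, 7}; Z2 = {0, 7}; fixed.
Sat(AG E[¬p U AG ¬p]) = {0, 7}
6 ∉ Sat(AG E[¬p U AG ¬p]) = {0, 7}, so the formula does not hold at 6.

No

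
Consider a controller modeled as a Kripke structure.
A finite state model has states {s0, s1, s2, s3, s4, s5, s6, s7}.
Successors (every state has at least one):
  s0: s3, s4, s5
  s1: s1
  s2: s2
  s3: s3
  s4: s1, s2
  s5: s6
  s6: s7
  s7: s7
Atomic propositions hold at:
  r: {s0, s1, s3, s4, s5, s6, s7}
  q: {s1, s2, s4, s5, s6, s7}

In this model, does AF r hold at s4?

AF r: least fixpoint, start Z0 = {s0, s1, s3, s4, s5, s6, s7}, add states with every successor in Z. Already a fixed point.
Sat(AF r) = {s0, s1, s3, s4, s5, s6, s7}
s4 ∈ Sat(AF r) = {s0, s1, s3, s4, s5, s6, s7}, so the formula holds at s4.

Yes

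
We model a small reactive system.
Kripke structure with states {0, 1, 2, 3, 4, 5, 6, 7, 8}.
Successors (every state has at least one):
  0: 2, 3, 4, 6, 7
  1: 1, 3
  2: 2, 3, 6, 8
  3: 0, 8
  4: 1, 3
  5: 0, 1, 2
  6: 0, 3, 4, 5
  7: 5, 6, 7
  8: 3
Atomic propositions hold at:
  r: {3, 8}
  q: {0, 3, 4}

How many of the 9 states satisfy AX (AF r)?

1

AF r: least fixpoint, start Z0 = {3, 8}, add states with every successor in Z. Already a fixed point.
Sat(AF r) = {3, 8}
Sat(AX (AF r)) = {s : every successor in {3, 8}} = {8}
|Sat(AX (AF r))| = |{8}| = 1.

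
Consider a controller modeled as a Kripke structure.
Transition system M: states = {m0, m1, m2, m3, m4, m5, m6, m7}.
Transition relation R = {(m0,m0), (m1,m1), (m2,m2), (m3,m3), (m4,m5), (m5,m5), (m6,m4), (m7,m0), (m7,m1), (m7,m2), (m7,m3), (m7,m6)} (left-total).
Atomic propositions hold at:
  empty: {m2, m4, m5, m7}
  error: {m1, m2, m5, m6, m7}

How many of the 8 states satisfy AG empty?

AG empty: greatest fixpoint, start Z0 = {m2, m4, m5, m7}, keep only states in Sat with every successor in Z. Z1 = {m2, m4, m5}; fixed.
Sat(AG empty) = {m2, m4, m5}
|Sat(AG empty)| = |{m2, m4, m5}| = 3.

3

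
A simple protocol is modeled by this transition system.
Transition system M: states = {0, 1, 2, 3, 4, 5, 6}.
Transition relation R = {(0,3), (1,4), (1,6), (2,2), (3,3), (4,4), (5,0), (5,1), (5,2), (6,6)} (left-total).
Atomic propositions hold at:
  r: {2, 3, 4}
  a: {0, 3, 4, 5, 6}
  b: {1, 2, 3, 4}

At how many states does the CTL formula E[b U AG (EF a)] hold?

5

EF a: least fixpoint, start Z0 = {0, 3, 4, 5, 6}, add states with some successor in Z. Z1 = {0, 1, 3, 4, 5, 6}; fixed.
Sat(EF a) = {0, 1, 3, 4, 5, 6}
AG (EF a): greatest fixpoint, start Z0 = {0, 1, 3, 4, 5, 6}, keep only states in Sat with every successor in Z. Z1 = {0, 1, 3, 4, 6}; fixed.
Sat(AG (EF a)) = {0, 1, 3, 4, 6}
E[b U AG (EF a)]: least fixpoint, start Z0 = Sat(AG (EF a)) = {0, 1, 3, 4, 6}, add states in Sat(b) with some successor in Z. Already a fixed point.
Sat(E[b U AG (EF a)]) = {0, 1, 3, 4, 6}
|Sat(E[b U AG (EF a)])| = |{0, 1, 3, 4, 6}| = 5.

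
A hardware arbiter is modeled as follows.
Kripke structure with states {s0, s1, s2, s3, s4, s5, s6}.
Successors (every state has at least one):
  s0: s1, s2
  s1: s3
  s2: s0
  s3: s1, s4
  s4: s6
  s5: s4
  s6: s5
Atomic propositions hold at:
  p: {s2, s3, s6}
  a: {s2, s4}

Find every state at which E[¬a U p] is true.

Sat(¬a) = {s0, s1, s3, s5, s6}
E[¬a U p]: least fixpoint, start Z0 = Sat(p) = {s2, s3, s6}, add states in Sat(¬a) with some successor in Z. Z1 = {s0, s1, s2, s3, s6}; fixed.
Sat(E[¬a U p]) = {s0, s1, s2, s3, s6}

{s0, s1, s2, s3, s6}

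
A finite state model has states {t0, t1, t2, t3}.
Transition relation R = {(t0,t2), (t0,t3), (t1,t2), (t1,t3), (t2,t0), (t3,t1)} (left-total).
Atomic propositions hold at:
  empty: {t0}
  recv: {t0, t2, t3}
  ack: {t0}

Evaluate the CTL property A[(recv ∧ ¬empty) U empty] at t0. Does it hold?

Yes

Sat(¬empty) = {t1, t2, t3}
Sat(recv ∧ ¬empty) = {t2, t3}
A[(recv ∧ ¬empty) U empty]: least fixpoint, start Z0 = Sat(empty) = {t0}, add states in Sat(recv ∧ ¬empty) with every successor in Z. Z1 = {t0, t2}; fixed.
Sat(A[(recv ∧ ¬empty) U empty]) = {t0, t2}
t0 ∈ Sat(A[(recv ∧ ¬empty) U empty]) = {t0, t2}, so the formula holds at t0.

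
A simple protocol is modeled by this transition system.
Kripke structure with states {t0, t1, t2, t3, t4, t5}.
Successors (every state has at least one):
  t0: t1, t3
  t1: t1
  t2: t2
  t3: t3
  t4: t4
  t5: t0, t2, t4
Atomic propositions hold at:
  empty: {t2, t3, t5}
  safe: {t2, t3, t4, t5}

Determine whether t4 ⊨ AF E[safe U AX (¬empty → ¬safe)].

Sat(¬empty) = {t0, t1, t4}
Sat(¬safe) = {t0, t1}
Sat(¬empty → ¬safe) = {t0, t1, t2, t3, t5}
Sat(AX (¬empty → ¬safe)) = {s : every successor in {t0, t1, t2, t3, t5}} = {t0, t1, t2, t3}
E[safe U AX (¬empty → ¬safe)]: least fixpoint, start Z0 = Sat(AX (¬empty → ¬safe)) = {t0, t1, t2, t3}, add states in Sat(safe) with some successor in Z. Z1 = {t0, t1, t2, t3, t5}; fixed.
Sat(E[safe U AX (¬empty → ¬safe)]) = {t0, t1, t2, t3, t5}
AF E[safe U AX (¬empty → ¬safe)]: least fixpoint, start Z0 = {t0, t1, t2, t3, t5}, add states with every successor in Z. Already a fixed point.
Sat(AF E[safe U AX (¬empty → ¬safe)]) = {t0, t1, t2, t3, t5}
t4 ∉ Sat(AF E[safe U AX (¬empty → ¬safe)]) = {t0, t1, t2, t3, t5}, so the formula does not hold at t4.

No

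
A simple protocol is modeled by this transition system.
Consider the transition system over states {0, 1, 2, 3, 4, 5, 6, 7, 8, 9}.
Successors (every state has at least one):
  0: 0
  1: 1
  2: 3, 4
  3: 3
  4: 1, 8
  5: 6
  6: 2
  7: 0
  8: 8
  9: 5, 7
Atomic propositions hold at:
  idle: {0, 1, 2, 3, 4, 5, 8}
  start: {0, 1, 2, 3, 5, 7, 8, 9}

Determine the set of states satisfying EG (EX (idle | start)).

Sat(idle | start) = {0, 1, 2, 3, 4, 5, 7, 8, 9}
Sat(EX (idle | start)) = {s : some successor in {0, 1, 2, 3, 4, 5, 7, 8, 9}} = {0, 1, 2, 3, 4, 6, 7, 8, 9}
EG (EX (idle | start)): greatest fixpoint, start Z0 = {0, 1, 2, 3, 4, 6, 7, 8, 9}, keep only states in Sat with some successor in Z. Already a fixed point.
Sat(EG (EX (idle | start))) = {0, 1, 2, 3, 4, 6, 7, 8, 9}

{0, 1, 2, 3, 4, 6, 7, 8, 9}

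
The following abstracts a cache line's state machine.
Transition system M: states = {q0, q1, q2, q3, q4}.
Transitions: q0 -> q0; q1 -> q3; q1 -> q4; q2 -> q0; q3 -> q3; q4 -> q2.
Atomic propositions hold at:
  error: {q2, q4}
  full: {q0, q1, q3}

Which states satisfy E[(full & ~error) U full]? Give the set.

{q0, q1, q3}

Sat(~error) = {q0, q1, q3}
Sat(full & ~error) = {q0, q1, q3}
E[(full & ~error) U full]: least fixpoint, start Z0 = Sat(full) = {q0, q1, q3}, add states in Sat(full & ~error) with some successor in Z. Already a fixed point.
Sat(E[(full & ~error) U full]) = {q0, q1, q3}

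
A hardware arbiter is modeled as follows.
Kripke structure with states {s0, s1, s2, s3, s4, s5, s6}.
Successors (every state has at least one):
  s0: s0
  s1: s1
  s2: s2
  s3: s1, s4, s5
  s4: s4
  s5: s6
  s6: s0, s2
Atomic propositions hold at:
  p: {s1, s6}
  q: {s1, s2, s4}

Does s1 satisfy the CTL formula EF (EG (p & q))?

Yes

Sat(p & q) = {s1}
EG (p & q): greatest fixpoint, start Z0 = {s1}, keep only states in Sat with some successor in Z. Already a fixed point.
Sat(EG (p & q)) = {s1}
EF (EG (p & q)): least fixpoint, start Z0 = {s1}, add states with some successor in Z. Z1 = {s1, s3}; fixed.
Sat(EF (EG (p & q))) = {s1, s3}
s1 ∈ Sat(EF (EG (p & q))) = {s1, s3}, so the formula holds at s1.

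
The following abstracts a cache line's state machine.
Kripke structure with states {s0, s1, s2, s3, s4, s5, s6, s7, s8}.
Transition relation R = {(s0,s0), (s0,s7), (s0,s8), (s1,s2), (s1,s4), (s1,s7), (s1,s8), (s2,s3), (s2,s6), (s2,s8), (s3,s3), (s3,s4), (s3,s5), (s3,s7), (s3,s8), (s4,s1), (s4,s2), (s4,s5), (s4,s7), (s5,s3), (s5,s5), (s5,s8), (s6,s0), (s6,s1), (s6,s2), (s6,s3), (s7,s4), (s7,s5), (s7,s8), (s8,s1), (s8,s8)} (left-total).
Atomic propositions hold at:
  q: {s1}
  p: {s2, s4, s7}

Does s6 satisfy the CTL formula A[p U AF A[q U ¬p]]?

Sat(¬p) = {s0, s1, s3, s5, s6, s8}
A[q U ¬p]: least fixpoint, start Z0 = Sat(¬p) = {s0, s1, s3, s5, s6, s8}, add states in Sat(q) with every successor in Z. Already a fixed point.
Sat(A[q U ¬p]) = {s0, s1, s3, s5, s6, s8}
AF A[q U ¬p]: least fixpoint, start Z0 = {s0, s1, s3, s5, s6, s8}, add states with every successor in Z. Z1 = {s0, s1, s2, s3, s5, s6, s8}; fixed.
Sat(AF A[q U ¬p]) = {s0, s1, s2, s3, s5, s6, s8}
A[p U AF A[q U ¬p]]: least fixpoint, start Z0 = Sat(AF A[q U ¬p]) = {s0, s1, s2, s3, s5, s6, s8}, add states in Sat(p) with every successor in Z. Already a fixed point.
Sat(A[p U AF A[q U ¬p]]) = {s0, s1, s2, s3, s5, s6, s8}
s6 ∈ Sat(A[p U AF A[q U ¬p]]) = {s0, s1, s2, s3, s5, s6, s8}, so the formula holds at s6.

Yes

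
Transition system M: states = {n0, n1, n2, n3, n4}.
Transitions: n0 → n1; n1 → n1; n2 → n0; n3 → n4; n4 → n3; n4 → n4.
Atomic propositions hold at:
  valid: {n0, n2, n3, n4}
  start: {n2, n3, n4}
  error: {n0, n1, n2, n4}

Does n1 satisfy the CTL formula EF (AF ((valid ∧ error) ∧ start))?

Sat(valid ∧ error) = {n0, n2, n4}
Sat((valid ∧ error) ∧ start) = {n2, n4}
AF ((valid ∧ error) ∧ start): least fixpoint, start Z0 = {n2, n4}, add states with every successor in Z. Z1 = {n2, n3, n4}; fixed.
Sat(AF ((valid ∧ error) ∧ start)) = {n2, n3, n4}
EF (AF ((valid ∧ error) ∧ start)): least fixpoint, start Z0 = {n2, n3, n4}, add states with some successor in Z. Already a fixed point.
Sat(EF (AF ((valid ∧ error) ∧ start))) = {n2, n3, n4}
n1 ∉ Sat(EF (AF ((valid ∧ error) ∧ start))) = {n2, n3, n4}, so the formula does not hold at n1.

No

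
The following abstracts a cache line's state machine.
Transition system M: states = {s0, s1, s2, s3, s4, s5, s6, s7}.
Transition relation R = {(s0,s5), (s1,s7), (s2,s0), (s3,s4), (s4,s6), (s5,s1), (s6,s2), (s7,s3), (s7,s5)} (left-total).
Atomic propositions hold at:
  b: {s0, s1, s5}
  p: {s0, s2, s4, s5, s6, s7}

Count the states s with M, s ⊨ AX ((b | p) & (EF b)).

Sat(b | p) = {s0, s1, s2, s4, s5, s6, s7}
EF b: least fixpoint, start Z0 = {s0, s1, s5}, add states with some successor in Z. Z1 = {s0, s1, s2, s5, s7}; Z2 = {s0, s1, s2, s5, s6, s7}; Z3 = {s0, s1, s2, s4, s5, s6, s7}; Z4 = {s0, s1, s2, s3, s4, s5, s6, s7}; fixed.
Sat(EF b) = {s0, s1, s2, s3, s4, s5, s6, s7}
Sat((b | p) & (EF b)) = {s0, s1, s2, s4, s5, s6, s7}
Sat(AX ((b | p) & (EF b))) = {s : every successor in {s0, s1, s2, s4, s5, s6, s7}} = {s0, s1, s2, s3, s4, s5, s6}
|Sat(AX ((b | p) & (EF b)))| = |{s0, s1, s2, s3, s4, s5, s6}| = 7.

7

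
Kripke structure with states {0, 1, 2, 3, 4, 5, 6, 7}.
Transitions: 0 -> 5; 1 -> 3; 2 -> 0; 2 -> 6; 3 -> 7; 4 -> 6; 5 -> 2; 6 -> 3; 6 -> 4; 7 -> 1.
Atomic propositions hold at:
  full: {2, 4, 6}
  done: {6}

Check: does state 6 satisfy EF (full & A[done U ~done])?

Yes

Sat(~done) = {0, 1, 2, 3, 4, 5, 7}
A[done U ~done]: least fixpoint, start Z0 = Sat(~done) = {0, 1, 2, 3, 4, 5, 7}, add states in Sat(done) with every successor in Z. Z1 = {0, 1, 2, 3, 4, 5, 6, 7}; fixed.
Sat(A[done U ~done]) = {0, 1, 2, 3, 4, 5, 6, 7}
Sat(full & A[done U ~done]) = {2, 4, 6}
EF (full & A[done U ~done]): least fixpoint, start Z0 = {2, 4, 6}, add states with some successor in Z. Z1 = {2, 4, 5, 6}; Z2 = {0, 2, 4, 5, 6}; fixed.
Sat(EF (full & A[done U ~done])) = {0, 2, 4, 5, 6}
6 ∈ Sat(EF (full & A[done U ~done])) = {0, 2, 4, 5, 6}, so the formula holds at 6.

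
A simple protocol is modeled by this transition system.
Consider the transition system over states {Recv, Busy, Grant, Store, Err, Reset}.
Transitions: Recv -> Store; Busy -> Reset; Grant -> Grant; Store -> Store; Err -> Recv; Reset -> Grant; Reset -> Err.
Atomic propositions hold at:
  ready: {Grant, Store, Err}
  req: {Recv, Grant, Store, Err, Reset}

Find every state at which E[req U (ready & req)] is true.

Sat(ready & req) = {Grant, Store, Err}
E[req U (ready & req)]: least fixpoint, start Z0 = Sat((ready & req)) = {Grant, Store, Err}, add states in Sat(req) with some successor in Z. Z1 = {Recv, Grant, Store, Err, Reset}; fixed.
Sat(E[req U (ready & req)]) = {Recv, Grant, Store, Err, Reset}

{Recv, Grant, Store, Err, Reset}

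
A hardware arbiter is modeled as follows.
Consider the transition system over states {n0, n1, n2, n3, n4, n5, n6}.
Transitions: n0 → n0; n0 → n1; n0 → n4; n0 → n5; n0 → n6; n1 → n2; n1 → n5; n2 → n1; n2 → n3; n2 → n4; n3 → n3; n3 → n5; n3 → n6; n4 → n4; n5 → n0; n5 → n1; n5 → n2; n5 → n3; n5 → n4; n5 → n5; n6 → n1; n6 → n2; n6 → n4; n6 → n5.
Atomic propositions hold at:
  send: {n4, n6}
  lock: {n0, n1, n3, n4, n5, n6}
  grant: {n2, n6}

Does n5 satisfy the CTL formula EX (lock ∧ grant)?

No

Sat(lock ∧ grant) = {n6}
Sat(EX (lock ∧ grant)) = {s : some successor in {n6}} = {n0, n3}
n5 ∉ Sat(EX (lock ∧ grant)) = {n0, n3}, so the formula does not hold at n5.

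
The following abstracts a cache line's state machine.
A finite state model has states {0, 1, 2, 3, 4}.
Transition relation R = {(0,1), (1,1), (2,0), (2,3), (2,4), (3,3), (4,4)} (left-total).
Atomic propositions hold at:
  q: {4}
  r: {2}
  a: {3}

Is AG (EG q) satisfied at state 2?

EG q: greatest fixpoint, start Z0 = {4}, keep only states in Sat with some successor in Z. Already a fixed point.
Sat(EG q) = {4}
AG (EG q): greatest fixpoint, start Z0 = {4}, keep only states in Sat with every successor in Z. Already a fixed point.
Sat(AG (EG q)) = {4}
2 ∉ Sat(AG (EG q)) = {4}, so the formula does not hold at 2.

No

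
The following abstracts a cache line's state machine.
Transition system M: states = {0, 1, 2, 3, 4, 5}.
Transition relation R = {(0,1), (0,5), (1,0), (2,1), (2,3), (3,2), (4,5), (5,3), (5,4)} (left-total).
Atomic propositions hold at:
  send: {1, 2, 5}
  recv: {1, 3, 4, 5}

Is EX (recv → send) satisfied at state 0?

Sat(recv → send) = {0, 1, 2, 5}
Sat(EX (recv → send)) = {s : some successor in {0, 1, 2, 5}} = {0, 1, 2, 3, 4}
0 ∈ Sat(EX (recv → send)) = {0, 1, 2, 3, 4}, so the formula holds at 0.

Yes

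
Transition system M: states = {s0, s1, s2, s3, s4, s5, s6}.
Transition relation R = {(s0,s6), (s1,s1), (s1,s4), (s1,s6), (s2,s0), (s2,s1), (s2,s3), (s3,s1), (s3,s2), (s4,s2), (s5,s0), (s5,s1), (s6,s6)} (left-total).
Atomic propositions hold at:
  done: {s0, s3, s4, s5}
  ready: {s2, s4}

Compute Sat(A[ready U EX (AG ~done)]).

{s0, s1, s6}

Sat(~done) = {s1, s2, s6}
AG ~done: greatest fixpoint, start Z0 = {s1, s2, s6}, keep only states in Sat with every successor in Z. Z1 = {s6}; fixed.
Sat(AG ~done) = {s6}
Sat(EX (AG ~done)) = {s : some successor in {s6}} = {s0, s1, s6}
A[ready U EX (AG ~done)]: least fixpoint, start Z0 = Sat(EX (AG ~done)) = {s0, s1, s6}, add states in Sat(ready) with every successor in Z. Already a fixed point.
Sat(A[ready U EX (AG ~done)]) = {s0, s1, s6}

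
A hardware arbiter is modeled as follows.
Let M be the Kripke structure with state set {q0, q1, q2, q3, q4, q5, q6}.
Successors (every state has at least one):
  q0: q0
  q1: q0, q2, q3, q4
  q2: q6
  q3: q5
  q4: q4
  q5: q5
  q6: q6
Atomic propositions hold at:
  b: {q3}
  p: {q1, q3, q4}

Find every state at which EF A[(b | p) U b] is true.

{q1, q3}

Sat(b | p) = {q1, q3, q4}
A[(b | p) U b]: least fixpoint, start Z0 = Sat(b) = {q3}, add states in Sat(b | p) with every successor in Z. Already a fixed point.
Sat(A[(b | p) U b]) = {q3}
EF A[(b | p) U b]: least fixpoint, start Z0 = {q3}, add states with some successor in Z. Z1 = {q1, q3}; fixed.
Sat(EF A[(b | p) U b]) = {q1, q3}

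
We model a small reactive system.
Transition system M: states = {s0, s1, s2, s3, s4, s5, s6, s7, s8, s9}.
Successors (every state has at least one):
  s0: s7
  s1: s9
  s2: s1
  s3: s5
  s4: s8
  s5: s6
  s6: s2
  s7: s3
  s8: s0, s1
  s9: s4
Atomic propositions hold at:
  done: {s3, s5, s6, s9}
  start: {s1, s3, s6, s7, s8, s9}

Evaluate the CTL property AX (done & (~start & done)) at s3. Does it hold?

Sat(~start) = {s0, s2, s4, s5}
Sat(~start & done) = {s5}
Sat(done & (~start & done)) = {s5}
Sat(AX (done & (~start & done))) = {s : every successor in {s5}} = {s3}
s3 ∈ Sat(AX (done & (~start & done))) = {s3}, so the formula holds at s3.

Yes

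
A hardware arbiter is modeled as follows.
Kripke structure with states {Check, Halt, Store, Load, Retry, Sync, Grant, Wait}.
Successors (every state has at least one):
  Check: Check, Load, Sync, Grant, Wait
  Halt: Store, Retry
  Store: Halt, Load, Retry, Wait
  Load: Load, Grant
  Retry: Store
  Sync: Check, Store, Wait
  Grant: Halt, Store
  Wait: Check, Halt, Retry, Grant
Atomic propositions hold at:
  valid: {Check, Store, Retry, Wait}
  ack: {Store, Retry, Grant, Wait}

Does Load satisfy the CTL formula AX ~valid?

Yes

Sat(~valid) = {Halt, Load, Sync, Grant}
Sat(AX ~valid) = {s : every successor in {Halt, Load, Sync, Grant}} = {Load}
Load ∈ Sat(AX ~valid) = {Load}, so the formula holds at Load.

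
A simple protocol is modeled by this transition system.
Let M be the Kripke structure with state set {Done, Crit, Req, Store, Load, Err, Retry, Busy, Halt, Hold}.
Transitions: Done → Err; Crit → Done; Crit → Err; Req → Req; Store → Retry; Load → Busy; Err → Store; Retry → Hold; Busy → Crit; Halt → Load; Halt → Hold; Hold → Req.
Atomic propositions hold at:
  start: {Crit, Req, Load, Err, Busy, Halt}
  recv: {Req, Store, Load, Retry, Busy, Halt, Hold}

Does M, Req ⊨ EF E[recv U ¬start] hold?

Sat(¬start) = {Done, Store, Retry, Hold}
E[recv U ¬start]: least fixpoint, start Z0 = Sat(¬start) = {Done, Store, Retry, Hold}, add states in Sat(recv) with some successor in Z. Z1 = {Done, Store, Retry, Halt, Hold}; fixed.
Sat(E[recv U ¬start]) = {Done, Store, Retry, Halt, Hold}
EF E[recv U ¬start]: least fixpoint, start Z0 = {Done, Store, Retry, Halt, Hold}, add states with some successor in Z. Z1 = {Done, Crit, Store, Err, Retry, Halt, Hold}; Z2 = {Done, Crit, Store, Err, Retry, Busy, Halt, Hold}; Z3 = {Done, Crit, Store, Load, Err, Retry, Busy, Halt, Hold}; fixed.
Sat(EF E[recv U ¬start]) = {Done, Crit, Store, Load, Err, Retry, Busy, Halt, Hold}
Req ∉ Sat(EF E[recv U ¬start]) = {Done, Crit, Store, Load, Err, Retry, Busy, Halt, Hold}, so the formula does not hold at Req.

No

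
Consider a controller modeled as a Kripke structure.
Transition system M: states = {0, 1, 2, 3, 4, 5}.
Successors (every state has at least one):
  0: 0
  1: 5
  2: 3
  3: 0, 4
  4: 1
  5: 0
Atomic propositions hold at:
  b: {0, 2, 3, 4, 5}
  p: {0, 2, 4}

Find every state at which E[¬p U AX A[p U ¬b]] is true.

Sat(¬p) = {1, 3, 5}
Sat(¬b) = {1}
A[p U ¬b]: least fixpoint, start Z0 = Sat(¬b) = {1}, add states in Sat(p) with every successor in Z. Z1 = {1, 4}; fixed.
Sat(A[p U ¬b]) = {1, 4}
Sat(AX A[p U ¬b]) = {s : every successor in {1, 4}} = {4}
E[¬p U AX A[p U ¬b]]: least fixpoint, start Z0 = Sat(AX A[p U ¬b]) = {4}, add states in Sat(¬p) with some successor in Z. Z1 = {3, 4}; fixed.
Sat(E[¬p U AX A[p U ¬b]]) = {3, 4}

{3, 4}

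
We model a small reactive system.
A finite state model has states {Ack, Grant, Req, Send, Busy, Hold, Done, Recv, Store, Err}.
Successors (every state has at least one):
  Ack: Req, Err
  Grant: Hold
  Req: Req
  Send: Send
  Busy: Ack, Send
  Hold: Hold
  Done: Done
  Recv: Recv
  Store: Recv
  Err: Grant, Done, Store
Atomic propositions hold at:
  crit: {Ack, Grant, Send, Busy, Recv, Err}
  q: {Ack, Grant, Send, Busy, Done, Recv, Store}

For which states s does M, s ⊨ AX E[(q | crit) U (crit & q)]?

{Send, Busy, Recv, Store}

Sat(q | crit) = {Ack, Grant, Send, Busy, Done, Recv, Store, Err}
Sat(crit & q) = {Ack, Grant, Send, Busy, Recv}
E[(q | crit) U (crit & q)]: least fixpoint, start Z0 = Sat((crit & q)) = {Ack, Grant, Send, Busy, Recv}, add states in Sat(q | crit) with some successor in Z. Z1 = {Ack, Grant, Send, Busy, Recv, Store, Err}; fixed.
Sat(E[(q | crit) U (crit & q)]) = {Ack, Grant, Send, Busy, Recv, Store, Err}
Sat(AX E[(q | crit) U (crit & q)]) = {s : every successor in {Ack, Grant, Send, Busy, Recv, Store, Err}} = {Send, Busy, Recv, Store}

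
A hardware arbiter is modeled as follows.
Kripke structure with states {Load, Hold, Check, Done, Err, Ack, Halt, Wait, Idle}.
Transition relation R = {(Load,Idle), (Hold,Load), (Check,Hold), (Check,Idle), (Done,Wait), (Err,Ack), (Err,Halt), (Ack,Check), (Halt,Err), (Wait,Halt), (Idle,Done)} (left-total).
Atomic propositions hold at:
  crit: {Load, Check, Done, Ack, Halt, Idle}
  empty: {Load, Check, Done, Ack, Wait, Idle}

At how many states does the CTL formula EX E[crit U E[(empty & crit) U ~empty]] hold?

5

Sat(empty & crit) = {Load, Check, Done, Ack, Idle}
Sat(~empty) = {Hold, Err, Halt}
E[(empty & crit) U ~empty]: least fixpoint, start Z0 = Sat(~empty) = {Hold, Err, Halt}, add states in Sat(empty & crit) with some successor in Z. Z1 = {Hold, Check, Err, Halt}; Z2 = {Hold, Check, Err, Ack, Halt}; fixed.
Sat(E[(empty & crit) U ~empty]) = {Hold, Check, Err, Ack, Halt}
E[crit U E[(empty & crit) U ~empty]]: least fixpoint, start Z0 = Sat(E[(empty & crit) U ~empty]) = {Hold, Check, Err, Ack, Halt}, add states in Sat(crit) with some successor in Z. Already a fixed point.
Sat(E[crit U E[(empty & crit) U ~empty]]) = {Hold, Check, Err, Ack, Halt}
Sat(EX E[crit U E[(empty & crit) U ~empty]]) = {s : some successor in {Hold, Check, Err, Ack, Halt}} = {Check, Err, Ack, Halt, Wait}
|Sat(EX E[crit U E[(empty & crit) U ~empty]])| = |{Check, Err, Ack, Halt, Wait}| = 5.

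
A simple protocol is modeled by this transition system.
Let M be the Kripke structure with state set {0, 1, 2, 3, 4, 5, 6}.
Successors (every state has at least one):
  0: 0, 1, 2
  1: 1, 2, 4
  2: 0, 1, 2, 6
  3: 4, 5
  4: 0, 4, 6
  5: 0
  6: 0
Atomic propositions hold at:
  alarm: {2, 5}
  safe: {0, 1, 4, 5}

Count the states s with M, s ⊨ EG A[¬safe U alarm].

1

Sat(¬safe) = {2, 3, 6}
A[¬safe U alarm]: least fixpoint, start Z0 = Sat(alarm) = {2, 5}, add states in Sat(¬safe) with every successor in Z. Already a fixed point.
Sat(A[¬safe U alarm]) = {2, 5}
EG A[¬safe U alarm]: greatest fixpoint, start Z0 = {2, 5}, keep only states in Sat with some successor in Z. Z1 = {2}; fixed.
Sat(EG A[¬safe U alarm]) = {2}
|Sat(EG A[¬safe U alarm])| = |{2}| = 1.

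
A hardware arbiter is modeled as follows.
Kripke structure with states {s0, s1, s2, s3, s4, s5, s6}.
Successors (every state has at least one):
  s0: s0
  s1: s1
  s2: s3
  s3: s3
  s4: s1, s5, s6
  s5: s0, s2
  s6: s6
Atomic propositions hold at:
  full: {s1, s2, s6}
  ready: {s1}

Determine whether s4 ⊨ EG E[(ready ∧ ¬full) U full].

Sat(¬full) = {s0, s3, s4, s5}
Sat(ready ∧ ¬full) = ∅
E[(ready ∧ ¬full) U full]: least fixpoint, start Z0 = Sat(full) = {s1, s2, s6}, add states in Sat(ready ∧ ¬full) with some successor in Z. Already a fixed point.
Sat(E[(ready ∧ ¬full) U full]) = {s1, s2, s6}
EG E[(ready ∧ ¬full) U full]: greatest fixpoint, start Z0 = {s1, s2, s6}, keep only states in Sat with some successor in Z. Z1 = {s1, s6}; fixed.
Sat(EG E[(ready ∧ ¬full) U full]) = {s1, s6}
s4 ∉ Sat(EG E[(ready ∧ ¬full) U full]) = {s1, s6}, so the formula does not hold at s4.

No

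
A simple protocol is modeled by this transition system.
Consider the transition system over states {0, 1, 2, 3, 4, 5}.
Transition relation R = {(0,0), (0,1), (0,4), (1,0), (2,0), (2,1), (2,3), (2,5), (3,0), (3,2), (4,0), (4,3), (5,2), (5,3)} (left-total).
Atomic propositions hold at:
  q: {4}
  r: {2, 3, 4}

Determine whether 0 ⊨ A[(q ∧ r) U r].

No

Sat(q ∧ r) = {4}
A[(q ∧ r) U r]: least fixpoint, start Z0 = Sat(r) = {2, 3, 4}, add states in Sat(q ∧ r) with every successor in Z. Already a fixed point.
Sat(A[(q ∧ r) U r]) = {2, 3, 4}
0 ∉ Sat(A[(q ∧ r) U r]) = {2, 3, 4}, so the formula does not hold at 0.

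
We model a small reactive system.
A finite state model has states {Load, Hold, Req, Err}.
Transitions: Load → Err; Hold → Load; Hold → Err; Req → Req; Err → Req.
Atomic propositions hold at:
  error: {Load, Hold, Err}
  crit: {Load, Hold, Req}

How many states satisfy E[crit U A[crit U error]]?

A[crit U error]: least fixpoint, start Z0 = Sat(error) = {Load, Hold, Err}, add states in Sat(crit) with every successor in Z. Already a fixed point.
Sat(A[crit U error]) = {Load, Hold, Err}
E[crit U A[crit U error]]: least fixpoint, start Z0 = Sat(A[crit U error]) = {Load, Hold, Err}, add states in Sat(crit) with some successor in Z. Already a fixed point.
Sat(E[crit U A[crit U error]]) = {Load, Hold, Err}
|Sat(E[crit U A[crit U error]])| = |{Load, Hold, Err}| = 3.

3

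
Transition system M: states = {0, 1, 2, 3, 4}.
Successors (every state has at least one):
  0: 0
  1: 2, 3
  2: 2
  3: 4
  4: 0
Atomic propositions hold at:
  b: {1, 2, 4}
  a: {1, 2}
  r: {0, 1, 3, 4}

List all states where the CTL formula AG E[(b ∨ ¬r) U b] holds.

{2}

Sat(¬r) = {2}
Sat(b ∨ ¬r) = {1, 2, 4}
E[(b ∨ ¬r) U b]: least fixpoint, start Z0 = Sat(b) = {1, 2, 4}, add states in Sat(b ∨ ¬r) with some successor in Z. Already a fixed point.
Sat(E[(b ∨ ¬r) U b]) = {1, 2, 4}
AG E[(b ∨ ¬r) U b]: greatest fixpoint, start Z0 = {1, 2, 4}, keep only states in Sat with every successor in Z. Z1 = {2}; fixed.
Sat(AG E[(b ∨ ¬r) U b]) = {2}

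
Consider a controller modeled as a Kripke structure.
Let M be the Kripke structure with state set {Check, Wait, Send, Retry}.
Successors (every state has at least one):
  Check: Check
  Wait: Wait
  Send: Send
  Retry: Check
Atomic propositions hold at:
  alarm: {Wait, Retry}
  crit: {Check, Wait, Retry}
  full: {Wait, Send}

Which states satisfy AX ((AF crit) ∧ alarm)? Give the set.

AF crit: least fixpoint, start Z0 = {Check, Wait, Retry}, add states with every successor in Z. Already a fixed point.
Sat(AF crit) = {Check, Wait, Retry}
Sat((AF crit) ∧ alarm) = {Wait, Retry}
Sat(AX ((AF crit) ∧ alarm)) = {s : every successor in {Wait, Retry}} = {Wait}

{Wait}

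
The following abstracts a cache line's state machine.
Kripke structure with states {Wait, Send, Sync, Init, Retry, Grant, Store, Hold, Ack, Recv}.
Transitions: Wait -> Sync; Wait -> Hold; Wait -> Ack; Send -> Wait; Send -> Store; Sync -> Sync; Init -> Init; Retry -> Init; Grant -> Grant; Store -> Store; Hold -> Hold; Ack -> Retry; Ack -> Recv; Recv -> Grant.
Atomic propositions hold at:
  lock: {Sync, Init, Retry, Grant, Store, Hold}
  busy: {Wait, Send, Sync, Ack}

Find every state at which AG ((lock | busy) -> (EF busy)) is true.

Sat(lock | busy) = {Wait, Send, Sync, Init, Retry, Grant, Store, Hold, Ack}
EF busy: least fixpoint, start Z0 = {Wait, Send, Sync, Ack}, add states with some successor in Z. Already a fixed point.
Sat(EF busy) = {Wait, Send, Sync, Ack}
Sat((lock | busy) -> (EF busy)) = {Wait, Send, Sync, Ack, Recv}
AG ((lock | busy) -> (EF busy)): greatest fixpoint, start Z0 = {Wait, Send, Sync, Ack, Recv}, keep only states in Sat with every successor in Z. Z1 = {Sync}; fixed.
Sat(AG ((lock | busy) -> (EF busy))) = {Sync}

{Sync}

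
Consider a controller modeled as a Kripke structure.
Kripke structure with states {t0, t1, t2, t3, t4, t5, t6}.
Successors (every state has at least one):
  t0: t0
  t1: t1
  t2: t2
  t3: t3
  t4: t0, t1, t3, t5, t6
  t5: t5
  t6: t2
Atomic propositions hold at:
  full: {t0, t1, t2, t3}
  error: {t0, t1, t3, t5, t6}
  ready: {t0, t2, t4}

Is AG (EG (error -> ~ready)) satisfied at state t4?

Sat(~ready) = {t1, t3, t5, t6}
Sat(error -> ~ready) = {t1, t2, t3, t4, t5, t6}
EG (error -> ~ready): greatest fixpoint, start Z0 = {t1, t2, t3, t4, t5, t6}, keep only states in Sat with some successor in Z. Already a fixed point.
Sat(EG (error -> ~ready)) = {t1, t2, t3, t4, t5, t6}
AG (EG (error -> ~ready)): greatest fixpoint, start Z0 = {t1, t2, t3, t4, t5, t6}, keep only states in Sat with every successor in Z. Z1 = {t1, t2, t3, t5, t6}; fixed.
Sat(AG (EG (error -> ~ready))) = {t1, t2, t3, t5, t6}
t4 ∉ Sat(AG (EG (error -> ~ready))) = {t1, t2, t3, t5, t6}, so the formula does not hold at t4.

No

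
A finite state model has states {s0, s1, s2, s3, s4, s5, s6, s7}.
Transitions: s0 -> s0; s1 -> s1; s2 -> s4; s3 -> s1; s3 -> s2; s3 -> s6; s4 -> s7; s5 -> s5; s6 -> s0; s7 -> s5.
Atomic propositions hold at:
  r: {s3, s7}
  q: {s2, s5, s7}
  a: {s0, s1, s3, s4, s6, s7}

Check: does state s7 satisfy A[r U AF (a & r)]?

Yes

Sat(a & r) = {s3, s7}
AF (a & r): least fixpoint, start Z0 = {s3, s7}, add states with every successor in Z. Z1 = {s3, s4, s7}; Z2 = {s2, s3, s4, s7}; fixed.
Sat(AF (a & r)) = {s2, s3, s4, s7}
A[r U AF (a & r)]: least fixpoint, start Z0 = Sat(AF (a & r)) = {s2, s3, s4, s7}, add states in Sat(r) with every successor in Z. Already a fixed point.
Sat(A[r U AF (a & r)]) = {s2, s3, s4, s7}
s7 ∈ Sat(A[r U AF (a & r)]) = {s2, s3, s4, s7}, so the formula holds at s7.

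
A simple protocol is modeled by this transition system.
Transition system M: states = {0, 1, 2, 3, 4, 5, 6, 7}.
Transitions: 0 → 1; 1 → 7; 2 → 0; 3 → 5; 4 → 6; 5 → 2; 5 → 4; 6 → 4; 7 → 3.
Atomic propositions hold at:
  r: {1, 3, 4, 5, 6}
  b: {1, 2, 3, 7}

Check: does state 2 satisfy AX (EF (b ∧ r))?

Yes

Sat(b ∧ r) = {1, 3}
EF (b ∧ r): least fixpoint, start Z0 = {1, 3}, add states with some successor in Z. Z1 = {0, 1, 3, 7}; Z2 = {0, 1, 2, 3, 7}; Z3 = {0, 1, 2, 3, 5, 7}; fixed.
Sat(EF (b ∧ r)) = {0, 1, 2, 3, 5, 7}
Sat(AX (EF (b ∧ r))) = {s : every successor in {0, 1, 2, 3, 5, 7}} = {0, 1, 2, 3, 7}
2 ∈ Sat(AX (EF (b ∧ r))) = {0, 1, 2, 3, 7}, so the formula holds at 2.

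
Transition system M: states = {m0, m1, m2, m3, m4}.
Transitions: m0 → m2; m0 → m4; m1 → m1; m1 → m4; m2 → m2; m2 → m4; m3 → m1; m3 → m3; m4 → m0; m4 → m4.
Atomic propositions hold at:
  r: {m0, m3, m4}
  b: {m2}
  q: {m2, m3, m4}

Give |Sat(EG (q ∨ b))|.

Sat(q ∨ b) = {m2, m3, m4}
EG (q ∨ b): greatest fixpoint, start Z0 = {m2, m3, m4}, keep only states in Sat with some successor in Z. Already a fixed point.
Sat(EG (q ∨ b)) = {m2, m3, m4}
|Sat(EG (q ∨ b))| = |{m2, m3, m4}| = 3.

3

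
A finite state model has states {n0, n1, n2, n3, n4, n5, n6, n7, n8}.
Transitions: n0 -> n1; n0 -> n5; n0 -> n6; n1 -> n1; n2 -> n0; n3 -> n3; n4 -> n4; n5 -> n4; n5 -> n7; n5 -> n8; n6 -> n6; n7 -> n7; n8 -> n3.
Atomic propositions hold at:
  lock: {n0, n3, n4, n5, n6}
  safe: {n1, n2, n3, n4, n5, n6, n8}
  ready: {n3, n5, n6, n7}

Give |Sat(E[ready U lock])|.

5

E[ready U lock]: least fixpoint, start Z0 = Sat(lock) = {n0, n3, n4, n5, n6}, add states in Sat(ready) with some successor in Z. Already a fixed point.
Sat(E[ready U lock]) = {n0, n3, n4, n5, n6}
|Sat(E[ready U lock])| = |{n0, n3, n4, n5, n6}| = 5.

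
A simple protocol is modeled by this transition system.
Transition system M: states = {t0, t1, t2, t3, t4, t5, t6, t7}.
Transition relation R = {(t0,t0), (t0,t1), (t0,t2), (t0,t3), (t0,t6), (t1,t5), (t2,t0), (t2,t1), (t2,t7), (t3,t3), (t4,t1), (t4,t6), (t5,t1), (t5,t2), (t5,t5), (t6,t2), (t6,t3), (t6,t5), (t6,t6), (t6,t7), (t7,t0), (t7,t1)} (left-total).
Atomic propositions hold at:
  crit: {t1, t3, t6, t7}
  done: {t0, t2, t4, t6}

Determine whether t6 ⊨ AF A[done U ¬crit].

No

Sat(¬crit) = {t0, t2, t4, t5}
A[done U ¬crit]: least fixpoint, start Z0 = Sat(¬crit) = {t0, t2, t4, t5}, add states in Sat(done) with every successor in Z. Already a fixed point.
Sat(A[done U ¬crit]) = {t0, t2, t4, t5}
AF A[done U ¬crit]: least fixpoint, start Z0 = {t0, t2, t4, t5}, add states with every successor in Z. Z1 = {t0, t1, t2, t4, t5}; Z2 = {t0, t1, t2, t4, t5, t7}; fixed.
Sat(AF A[done U ¬crit]) = {t0, t1, t2, t4, t5, t7}
t6 ∉ Sat(AF A[done U ¬crit]) = {t0, t1, t2, t4, t5, t7}, so the formula does not hold at t6.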